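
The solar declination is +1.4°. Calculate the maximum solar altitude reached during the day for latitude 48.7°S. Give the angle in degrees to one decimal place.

39.9°

At local solar noon the hour angle is zero, so the elevation is 90° − |φ − δ| = 90° − |-48.7° − (1.4°)| = 90° − 50.1° = 39.9°.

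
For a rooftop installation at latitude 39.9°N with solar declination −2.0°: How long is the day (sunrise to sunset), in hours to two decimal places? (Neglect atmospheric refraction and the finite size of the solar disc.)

11.78 hours

−tan φ tan δ = −(0.8361)(-0.0349) = 0.0292; H_s = arccos(0.0292) = 88.33°.
Day length = 2 H_s / 15° h⁻¹ = 176.66° / 15 = 11.777 h.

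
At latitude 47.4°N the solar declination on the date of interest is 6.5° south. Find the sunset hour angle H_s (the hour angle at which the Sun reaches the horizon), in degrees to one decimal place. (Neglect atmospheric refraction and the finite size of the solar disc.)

The sunset hour angle satisfies cos H_s = −tan φ tan δ = 0.1239, giving H_s = 82.88°.

82.9°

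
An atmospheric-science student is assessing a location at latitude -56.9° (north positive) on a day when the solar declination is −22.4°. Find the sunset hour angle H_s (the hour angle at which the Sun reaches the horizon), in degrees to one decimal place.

−tan φ tan δ = −(-1.5340)(-0.4122) = -0.6323; H_s = arccos(-0.6323) = 129.22°.

129.2°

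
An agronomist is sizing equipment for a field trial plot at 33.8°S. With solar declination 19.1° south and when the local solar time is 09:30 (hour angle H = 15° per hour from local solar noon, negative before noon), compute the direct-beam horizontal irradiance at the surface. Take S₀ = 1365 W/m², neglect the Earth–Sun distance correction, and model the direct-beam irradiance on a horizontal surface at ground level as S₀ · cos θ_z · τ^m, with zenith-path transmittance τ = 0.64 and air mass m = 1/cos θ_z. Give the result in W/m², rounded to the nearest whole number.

631 W/m²

Hour angle H = 15° × (9.5 − 12) = -37.50°.
cos θ_z = sin φ sin δ + cos φ cos δ cos H = (-0.5563)(-0.3272) + (0.8310)(0.9449)(0.7934) = 0.8050.
Air mass m = 1/cos θ_z = 1/0.8050 = 1.242; τ^m = 0.64^1.242 = 0.5745.
Surface direct beam = 1365 × 0.8050 × 0.5745 = 631.27 W/m².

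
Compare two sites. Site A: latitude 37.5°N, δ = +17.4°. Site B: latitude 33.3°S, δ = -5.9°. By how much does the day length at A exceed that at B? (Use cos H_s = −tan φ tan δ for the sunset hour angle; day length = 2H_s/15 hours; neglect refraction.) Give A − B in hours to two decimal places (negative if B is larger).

+1.34 h

A: H_s = arccos(−tan 37.5° · tan 17.4°) = 103.91°, so 2H_s/15 = 13.8547 h.
B: H_s = arccos(−tan -33.3° · tan -5.9°) = 93.89°, so 2H_s/15 = 12.5187 h.
A − B = 13.8547 − 12.5187 = 1.3360 h.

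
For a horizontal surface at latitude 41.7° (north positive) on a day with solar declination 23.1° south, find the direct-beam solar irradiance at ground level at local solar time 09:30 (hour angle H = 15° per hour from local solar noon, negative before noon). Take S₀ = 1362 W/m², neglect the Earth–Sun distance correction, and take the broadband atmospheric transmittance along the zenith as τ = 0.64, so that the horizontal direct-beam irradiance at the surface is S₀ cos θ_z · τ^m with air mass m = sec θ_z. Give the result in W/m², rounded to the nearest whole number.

80 W/m²

Hour angle H = 15° × (9.5 − 12) = -37.50°.
cos θ_z = sin(41.7°) sin(-23.1°) + cos(41.7°) cos(-23.1°) cos(-37.50°) = -0.2610 + 0.5449 = 0.2839.
Air mass m = 1/cos θ_z = 1/0.2839 = 3.522; τ^m = 0.64^3.522 = 0.2077.
Surface direct beam = 1362 × 0.2839 × 0.2077 = 80.31 W/m².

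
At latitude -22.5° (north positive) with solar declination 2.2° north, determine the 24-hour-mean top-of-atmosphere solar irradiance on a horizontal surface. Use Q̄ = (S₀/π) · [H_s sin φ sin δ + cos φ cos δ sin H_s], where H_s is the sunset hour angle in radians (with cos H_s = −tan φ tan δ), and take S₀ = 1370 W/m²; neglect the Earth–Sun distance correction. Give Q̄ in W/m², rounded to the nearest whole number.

393 W/m²

The sunset hour angle satisfies cos H_s = −tan φ tan δ = 0.0159, giving H_s = 89.09°. In radians, H_s = 1.5549.
H_s sin φ sin δ = 1.5549 × -0.3827 × 0.0384 = -0.0229.
cos φ cos δ sin H_s = 0.9239 × 0.9993 × 0.9999 = 0.9232.
Q̄ = (1370/π) × (-0.0229 + 0.9232) = 436.08 × 0.9003 = 392.60 W/m².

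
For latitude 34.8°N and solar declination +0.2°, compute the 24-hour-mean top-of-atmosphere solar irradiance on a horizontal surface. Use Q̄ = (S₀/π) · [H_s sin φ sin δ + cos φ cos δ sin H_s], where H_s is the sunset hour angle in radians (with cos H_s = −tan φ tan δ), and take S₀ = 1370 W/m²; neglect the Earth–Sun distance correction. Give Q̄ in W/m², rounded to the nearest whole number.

359 W/m²

−tan φ tan δ = −(0.6950)(0.0035) = -0.0024; H_s = arccos(-0.0024) = 90.14°. In radians, H_s = 1.5732.
H_s sin φ sin δ = 1.5732 × 0.5707 × 0.0035 = 0.0031.
cos φ cos δ sin H_s = 0.8211 × 1.0000 × 1.0000 = 0.8211.
Q̄ = (1370/π) × (0.0031 + 0.8211) = 436.08 × 0.8242 = 359.42 W/m².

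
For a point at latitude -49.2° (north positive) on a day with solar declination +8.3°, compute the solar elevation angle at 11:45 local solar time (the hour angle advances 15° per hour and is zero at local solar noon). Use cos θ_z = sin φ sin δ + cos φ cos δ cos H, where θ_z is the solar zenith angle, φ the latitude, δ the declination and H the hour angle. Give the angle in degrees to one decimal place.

32.4°

Hour angle H = 15° × (11.75 − 12) = -3.75°.
With φ = -49.2°, δ = 8.3°, H = -3.75°: sin φ sin δ = -0.1093, cos φ cos δ cos H = 0.6452, so cos θ_z = 0.5359.
θ_z = arccos(0.5359) = 57.60°, so the elevation is 90° − 57.60° = 32.40°.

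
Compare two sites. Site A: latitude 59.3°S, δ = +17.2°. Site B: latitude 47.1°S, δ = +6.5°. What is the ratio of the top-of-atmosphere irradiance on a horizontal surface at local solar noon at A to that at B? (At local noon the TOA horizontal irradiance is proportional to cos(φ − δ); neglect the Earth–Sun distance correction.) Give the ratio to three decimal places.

A: cos θ_z = cos(-59.3° − (17.2°)) = 0.2334.
B: cos θ_z = cos(-47.1° − (6.5°)) = 0.5934.
Ratio A/B = 0.2334 / 0.5934 = 0.3933.

0.393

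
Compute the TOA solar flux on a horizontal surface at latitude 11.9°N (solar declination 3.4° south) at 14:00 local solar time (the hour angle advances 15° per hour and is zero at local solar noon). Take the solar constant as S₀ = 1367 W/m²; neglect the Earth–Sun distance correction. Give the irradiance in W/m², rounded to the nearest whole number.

Hour angle H = 15° × (14 − 12) = 30.00°.
With φ = 11.9°, δ = -3.4°, H = 30.00°: sin φ sin δ = -0.0122, cos φ cos δ cos H = 0.8459, so cos θ_z = 0.8337.
Top-of-atmosphere irradiance = S₀ cos θ_z = 1367 × 0.8337 = 1139.67 W/m².

1140 W/m²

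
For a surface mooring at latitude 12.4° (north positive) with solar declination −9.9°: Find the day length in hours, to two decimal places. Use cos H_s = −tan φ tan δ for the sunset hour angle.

−tan φ tan δ = −(0.2199)(-0.1745) = 0.0384; H_s = arccos(0.0384) = 87.80°.
Day length = 2 H_s / 15° h⁻¹ = 175.60° / 15 = 11.707 h.

11.71 hours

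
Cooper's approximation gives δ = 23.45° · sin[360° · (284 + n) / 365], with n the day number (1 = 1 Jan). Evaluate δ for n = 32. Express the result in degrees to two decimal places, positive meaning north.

360 × (284 + 32) / 365 = 311.671°; sin(311.671°) = -0.7470.
δ = 23.45 × -0.7470 = -17.517° ≈ -17.52°.

-17.52°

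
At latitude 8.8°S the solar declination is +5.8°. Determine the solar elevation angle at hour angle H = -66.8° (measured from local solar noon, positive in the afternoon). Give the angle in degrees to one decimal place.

21.8°

cos θ_z = sin(-8.8°) sin(5.8°) + cos(-8.8°) cos(5.8°) cos(-66.80°) = -0.0155 + 0.3873 = 0.3718.
θ_z = arccos(0.3718) = 68.17°, so the elevation is 90° − 68.17° = 21.83°.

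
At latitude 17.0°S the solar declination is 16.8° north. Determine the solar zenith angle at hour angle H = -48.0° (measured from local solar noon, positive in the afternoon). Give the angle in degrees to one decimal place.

cos θ_z = sin(-17.0°) sin(16.8°) + cos(-17.0°) cos(16.8°) cos(-48.00°) = -0.0845 + 0.6126 = 0.5281.
θ_z = arccos(0.5281) = 58.12°.

58.1°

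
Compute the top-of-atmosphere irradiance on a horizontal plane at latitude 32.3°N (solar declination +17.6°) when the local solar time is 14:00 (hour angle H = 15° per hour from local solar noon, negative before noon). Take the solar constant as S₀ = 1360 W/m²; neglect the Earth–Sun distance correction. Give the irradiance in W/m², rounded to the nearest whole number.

Hour angle H = 15° × (14 − 12) = 30.00°.
With φ = 32.3°, δ = 17.6°, H = 30.00°: sin φ sin δ = 0.1616, cos φ cos δ cos H = 0.6978, so cos θ_z = 0.8594.
Top-of-atmosphere irradiance = S₀ cos θ_z = 1360 × 0.8594 = 1168.78 W/m².

1169 W/m²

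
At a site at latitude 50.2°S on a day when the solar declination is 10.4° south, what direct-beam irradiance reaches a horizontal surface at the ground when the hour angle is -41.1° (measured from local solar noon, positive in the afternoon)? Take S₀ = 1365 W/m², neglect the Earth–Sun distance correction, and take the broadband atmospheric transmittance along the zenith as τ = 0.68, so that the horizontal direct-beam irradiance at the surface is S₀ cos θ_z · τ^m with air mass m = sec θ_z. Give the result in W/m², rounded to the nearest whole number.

446 W/m²

cos θ_z = sin(-50.2°) sin(-10.4°) + cos(-50.2°) cos(-10.4°) cos(-41.10°) = 0.1387 + 0.4744 = 0.6131.
Air mass m = 1/cos θ_z = 1/0.6131 = 1.631; τ^m = 0.68^1.631 = 0.5331.
Surface direct beam = 1365 × 0.6131 × 0.5331 = 446.14 W/m².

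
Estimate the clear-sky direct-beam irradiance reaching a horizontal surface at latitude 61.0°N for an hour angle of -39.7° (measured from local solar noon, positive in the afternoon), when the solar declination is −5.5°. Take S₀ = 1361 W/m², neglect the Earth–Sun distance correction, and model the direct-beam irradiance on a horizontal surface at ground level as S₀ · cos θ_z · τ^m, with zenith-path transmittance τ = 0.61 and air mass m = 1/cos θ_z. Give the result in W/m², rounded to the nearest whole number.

cos θ_z = sin(61.0°) sin(-5.5°) + cos(61.0°) cos(-5.5°) cos(-39.70°) = -0.0838 + 0.3713 = 0.2875.
Air mass m = 1/cos θ_z = 1/0.2875 = 3.478; τ^m = 0.61^3.478 = 0.1792.
Surface direct beam = 1361 × 0.2875 × 0.1792 = 70.12 W/m².

70 W/m²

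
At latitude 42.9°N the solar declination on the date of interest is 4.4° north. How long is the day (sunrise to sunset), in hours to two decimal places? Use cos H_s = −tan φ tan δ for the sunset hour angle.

12.55 hours

−tan φ tan δ = −(0.9293)(0.0769) = -0.0715; H_s = arccos(-0.0715) = 94.10°.
Day length = 2 H_s / 15° h⁻¹ = 188.20° / 15 = 12.547 h.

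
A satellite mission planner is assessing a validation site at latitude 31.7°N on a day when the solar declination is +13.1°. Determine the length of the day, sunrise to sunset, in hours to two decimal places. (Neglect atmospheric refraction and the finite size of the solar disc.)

The sunset hour angle satisfies cos H_s = −tan φ tan δ = -0.1437, giving H_s = 98.26°.
Day length = 2 H_s / 15° h⁻¹ = 196.52° / 15 = 13.101 h.

13.10 hours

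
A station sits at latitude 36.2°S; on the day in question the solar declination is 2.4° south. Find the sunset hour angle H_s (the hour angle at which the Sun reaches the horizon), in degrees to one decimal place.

cos H_s = −tan(-36.2°) · tan(-2.4°) = -0.0307, so H_s = arccos(-0.0307) = 91.76°.

91.8°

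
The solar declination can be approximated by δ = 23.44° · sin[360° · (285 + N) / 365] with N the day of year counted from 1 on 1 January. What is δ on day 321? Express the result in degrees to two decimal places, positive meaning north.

360 × (285 + 321) / 365 = 597.699°; sin(597.699°) = -0.8453.
δ = 23.44 × -0.8453 = -19.814° ≈ -19.81°.

-19.81°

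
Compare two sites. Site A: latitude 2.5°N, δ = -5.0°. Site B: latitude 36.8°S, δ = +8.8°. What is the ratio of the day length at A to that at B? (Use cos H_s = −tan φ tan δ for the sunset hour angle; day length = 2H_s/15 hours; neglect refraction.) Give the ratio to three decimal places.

A: H_s = arccos(−tan 2.5° · tan -5.0°) = 89.78°, so 2H_s/15 = 11.9707 h.
B: H_s = arccos(−tan -36.8° · tan 8.8°) = 83.35°, so 2H_s/15 = 11.1133 h.
Ratio A/B = 11.9707 / 11.1133 = 1.0772.

1.077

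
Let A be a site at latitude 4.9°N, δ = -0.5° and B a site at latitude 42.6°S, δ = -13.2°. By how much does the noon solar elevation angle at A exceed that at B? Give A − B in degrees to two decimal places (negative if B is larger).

+24.00°

A: 90° − |4.9 − (-0.5)| = 84.60°.
B: 90° − |-42.6 − (-13.2)| = 60.60°.
A − B = 84.60 − 60.60 = 24.00°.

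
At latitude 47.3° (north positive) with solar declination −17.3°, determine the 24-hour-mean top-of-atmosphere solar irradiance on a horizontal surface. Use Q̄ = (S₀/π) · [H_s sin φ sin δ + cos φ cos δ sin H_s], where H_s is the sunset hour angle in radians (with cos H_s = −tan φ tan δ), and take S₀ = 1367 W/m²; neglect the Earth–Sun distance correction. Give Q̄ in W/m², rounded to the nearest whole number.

149 W/m²

−tan φ tan δ = −(1.0837)(-0.3115) = 0.3376; H_s = arccos(0.3376) = 70.27°. In radians, H_s = 1.2264.
H_s sin φ sin δ = 1.2264 × 0.7349 × -0.2974 = -0.2680.
cos φ cos δ sin H_s = 0.6782 × 0.9548 × 0.9413 = 0.6095.
Q̄ = (1367/π) × (-0.2680 + 0.6095) = 435.13 × 0.3415 = 148.60 W/m².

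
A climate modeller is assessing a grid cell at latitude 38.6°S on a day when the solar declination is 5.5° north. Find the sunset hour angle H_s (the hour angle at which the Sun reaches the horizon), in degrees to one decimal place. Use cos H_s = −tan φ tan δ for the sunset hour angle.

85.6°

cos H_s = −tan(-38.6°) · tan(5.5°) = 0.0769, so H_s = arccos(0.0769) = 85.59°.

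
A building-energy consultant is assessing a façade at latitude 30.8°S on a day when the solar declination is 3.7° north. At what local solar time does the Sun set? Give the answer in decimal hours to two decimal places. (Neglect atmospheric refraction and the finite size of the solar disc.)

17.85 h

cos H_s = −tan(-30.8°) · tan(3.7°) = 0.0385, so H_s = arccos(0.0385) = 87.79°.
Sunset is at 12 + H_s/15 = 12 + 5.853 = 17.853 h local solar time.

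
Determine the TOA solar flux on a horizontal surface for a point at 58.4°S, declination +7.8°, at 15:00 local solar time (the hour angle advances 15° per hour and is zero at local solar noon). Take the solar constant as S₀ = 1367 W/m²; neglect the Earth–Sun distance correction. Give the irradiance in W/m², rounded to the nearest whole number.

344 W/m²

Hour angle H = 15° × (15 − 12) = 45.00°.
cos θ_z = sin(-58.4°) sin(7.8°) + cos(-58.4°) cos(7.8°) cos(45.00°) = -0.1156 + 0.3671 = 0.2515.
Top-of-atmosphere irradiance = S₀ cos θ_z = 1367 × 0.2515 = 343.80 W/m².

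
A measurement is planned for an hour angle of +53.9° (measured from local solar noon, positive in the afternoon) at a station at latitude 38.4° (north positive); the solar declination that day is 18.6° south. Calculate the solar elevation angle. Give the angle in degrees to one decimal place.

13.9°

cos θ_z = sin(38.4°) sin(-18.6°) + cos(38.4°) cos(-18.6°) cos(53.90°) = -0.1981 + 0.4376 = 0.2395.
θ_z = arccos(0.2395) = 76.14°, so the elevation is 90° − 76.14° = 13.86°.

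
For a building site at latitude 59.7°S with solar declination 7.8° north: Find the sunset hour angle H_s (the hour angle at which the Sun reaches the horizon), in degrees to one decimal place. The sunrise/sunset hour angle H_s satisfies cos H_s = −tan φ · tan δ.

76.4°

cos H_s = −tan(-59.7°) · tan(7.8°) = 0.2344, so H_s = arccos(0.2344) = 76.44°.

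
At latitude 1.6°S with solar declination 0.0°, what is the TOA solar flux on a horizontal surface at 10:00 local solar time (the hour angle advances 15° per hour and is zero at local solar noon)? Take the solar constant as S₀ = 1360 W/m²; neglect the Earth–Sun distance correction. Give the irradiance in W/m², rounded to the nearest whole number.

Hour angle H = 15° × (10 − 12) = -30.00°.
With φ = -1.6°, δ = 0.0°, H = -30.00°: sin φ sin δ = 0.0000, cos φ cos δ cos H = 0.8657, so cos θ_z = 0.8657.
Top-of-atmosphere irradiance = S₀ cos θ_z = 1360 × 0.8657 = 1177.35 W/m².

1177 W/m²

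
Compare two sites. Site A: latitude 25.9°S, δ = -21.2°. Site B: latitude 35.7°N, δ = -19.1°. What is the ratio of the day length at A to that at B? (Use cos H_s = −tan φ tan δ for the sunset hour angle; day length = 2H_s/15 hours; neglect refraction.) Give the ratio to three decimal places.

A: H_s = arccos(−tan -25.9° · tan -21.2°) = 100.86°, so 2H_s/15 = 13.4480 h.
B: H_s = arccos(−tan 35.7° · tan -19.1°) = 75.59°, so 2H_s/15 = 10.0787 h.
Ratio A/B = 13.4480 / 10.0787 = 1.3343.

1.334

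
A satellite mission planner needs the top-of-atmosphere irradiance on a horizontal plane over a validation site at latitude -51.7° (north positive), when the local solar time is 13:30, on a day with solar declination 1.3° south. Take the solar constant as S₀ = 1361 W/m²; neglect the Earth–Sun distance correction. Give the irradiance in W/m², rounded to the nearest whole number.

Hour angle H = 15° × (13.5 − 12) = 22.50°.
cos θ_z = sin φ sin δ + cos φ cos δ cos H = (-0.7848)(-0.0227) + (0.6198)(0.9997)(0.9239) = 0.5903.
Top-of-atmosphere irradiance = S₀ cos θ_z = 1361 × 0.5903 = 803.40 W/m².

803 W/m²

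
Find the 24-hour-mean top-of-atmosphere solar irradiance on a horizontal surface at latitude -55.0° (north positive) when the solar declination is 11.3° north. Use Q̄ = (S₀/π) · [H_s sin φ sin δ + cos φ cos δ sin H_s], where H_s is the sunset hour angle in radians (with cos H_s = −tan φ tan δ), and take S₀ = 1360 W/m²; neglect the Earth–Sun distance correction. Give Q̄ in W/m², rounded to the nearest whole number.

144 W/m²

The sunset hour angle satisfies cos H_s = −tan φ tan δ = 0.2854, giving H_s = 73.42°. In radians, H_s = 1.2814.
H_s sin φ sin δ = 1.2814 × -0.8192 × 0.1959 = -0.2056.
cos φ cos δ sin H_s = 0.5736 × 0.9806 × 0.9584 = 0.5391.
Q̄ = (1360/π) × (-0.2056 + 0.5391) = 432.90 × 0.3335 = 144.37 W/m².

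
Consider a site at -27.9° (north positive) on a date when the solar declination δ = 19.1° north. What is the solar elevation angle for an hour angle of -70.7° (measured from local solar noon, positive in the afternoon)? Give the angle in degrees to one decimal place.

7.1°

cos θ_z = sin φ sin δ + cos φ cos δ cos H = (-0.4679)(0.3272) + (0.8838)(0.9449)(0.3305) = 0.1229.
θ_z = arccos(0.1229) = 82.94°, so the elevation is 90° − 82.94° = 7.06°.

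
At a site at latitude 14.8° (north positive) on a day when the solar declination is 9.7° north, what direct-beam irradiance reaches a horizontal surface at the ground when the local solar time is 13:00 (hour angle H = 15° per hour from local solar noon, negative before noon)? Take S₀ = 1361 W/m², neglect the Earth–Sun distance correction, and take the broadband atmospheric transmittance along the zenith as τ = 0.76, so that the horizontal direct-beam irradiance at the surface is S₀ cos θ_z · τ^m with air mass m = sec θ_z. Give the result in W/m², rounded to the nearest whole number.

986 W/m²

Hour angle H = 15° × (13 − 12) = 15.00°.
cos θ_z = sin(14.8°) sin(9.7°) + cos(14.8°) cos(9.7°) cos(15.00°) = 0.0430 + 0.9205 = 0.9635.
Air mass m = 1/cos θ_z = 1/0.9635 = 1.038; τ^m = 0.76^1.038 = 0.7521.
Surface direct beam = 1361 × 0.9635 × 0.7521 = 986.25 W/m².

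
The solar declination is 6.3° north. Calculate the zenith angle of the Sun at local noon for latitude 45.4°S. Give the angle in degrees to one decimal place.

51.7°

At local solar noon the hour angle is zero, so the zenith angle is |φ − δ| = |-45.4° − (6.3°)| = 51.7°.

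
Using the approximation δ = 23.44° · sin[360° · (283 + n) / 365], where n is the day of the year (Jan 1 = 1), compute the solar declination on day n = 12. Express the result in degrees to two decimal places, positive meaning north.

-21.89°

360 × (283 + 12) / 365 = 290.959°; sin(290.959°) = -0.9338.
δ = 23.44 × -0.9338 = -21.888° ≈ -21.89°.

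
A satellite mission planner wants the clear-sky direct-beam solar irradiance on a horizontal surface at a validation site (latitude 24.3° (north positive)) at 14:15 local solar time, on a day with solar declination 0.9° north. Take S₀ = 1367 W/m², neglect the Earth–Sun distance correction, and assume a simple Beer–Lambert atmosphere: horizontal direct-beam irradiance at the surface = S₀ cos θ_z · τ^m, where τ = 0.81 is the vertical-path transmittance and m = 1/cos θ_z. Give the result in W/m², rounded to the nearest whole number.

Hour angle H = 15° × (14.25 − 12) = 33.75°.
cos θ_z = sin(24.3°) sin(0.9°) + cos(24.3°) cos(0.9°) cos(33.75°) = 0.0065 + 0.7577 = 0.7642.
Air mass m = 1/cos θ_z = 1/0.7642 = 1.309; τ^m = 0.81^1.309 = 0.7589.
Surface direct beam = 1367 × 0.7642 × 0.7589 = 792.79 W/m².

793 W/m²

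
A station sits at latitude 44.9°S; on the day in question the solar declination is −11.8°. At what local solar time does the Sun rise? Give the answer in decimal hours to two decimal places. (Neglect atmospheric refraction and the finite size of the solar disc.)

5.20 h

The sunset hour angle satisfies cos H_s = −tan φ tan δ = -0.2082, giving H_s = 102.02°.
Sunrise is at 12 − H_s/15 = 12 − 6.801 = 5.199 h local solar time.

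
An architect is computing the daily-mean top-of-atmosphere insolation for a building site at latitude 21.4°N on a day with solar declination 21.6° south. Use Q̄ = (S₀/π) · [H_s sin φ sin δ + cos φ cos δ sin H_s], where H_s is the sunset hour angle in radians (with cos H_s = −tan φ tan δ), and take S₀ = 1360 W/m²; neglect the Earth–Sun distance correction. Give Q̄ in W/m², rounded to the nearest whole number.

288 W/m²

cos H_s = −tan(21.4°) · tan(-21.6°) = 0.1552, so H_s = arccos(0.1552) = 81.07°. In radians, H_s = 1.4149.
H_s sin φ sin δ = 1.4149 × 0.3649 × -0.3681 = -0.1900.
cos φ cos δ sin H_s = 0.9311 × 0.9298 × 0.9879 = 0.8553.
Q̄ = (1360/π) × (-0.1900 + 0.8553) = 432.90 × 0.6653 = 288.01 W/m².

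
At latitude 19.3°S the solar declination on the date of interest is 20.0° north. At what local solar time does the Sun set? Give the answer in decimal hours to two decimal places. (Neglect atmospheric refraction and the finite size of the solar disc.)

−tan φ tan δ = −(-0.3502)(0.3640) = 0.1275; H_s = arccos(0.1275) = 82.67°.
Sunset is at 12 + H_s/15 = 12 + 5.511 = 17.511 h local solar time.

17.51 h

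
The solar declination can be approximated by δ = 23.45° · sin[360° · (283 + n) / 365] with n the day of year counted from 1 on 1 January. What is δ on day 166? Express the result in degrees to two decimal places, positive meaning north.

+23.27°

360 × (283 + 166) / 365 = 442.849°; sin(442.849°) = 0.9922.
δ = 23.45 × 0.9922 = 23.267° ≈ +23.27°.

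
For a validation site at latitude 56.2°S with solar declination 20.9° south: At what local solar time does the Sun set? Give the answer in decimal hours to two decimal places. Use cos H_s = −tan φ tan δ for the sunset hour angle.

20.32 h

−tan φ tan δ = −(-1.4938)(-0.3819) = -0.5705; H_s = arccos(-0.5705) = 124.79°.
Sunset is at 12 + H_s/15 = 12 + 8.319 = 20.319 h local solar time.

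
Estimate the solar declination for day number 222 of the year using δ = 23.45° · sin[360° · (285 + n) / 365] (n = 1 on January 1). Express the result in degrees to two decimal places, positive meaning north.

+15.06°

360 × (285 + 222) / 365 = 500.055°; sin(500.055°) = 0.6421.
δ = 23.45 × 0.6421 = 15.057° ≈ +15.06°.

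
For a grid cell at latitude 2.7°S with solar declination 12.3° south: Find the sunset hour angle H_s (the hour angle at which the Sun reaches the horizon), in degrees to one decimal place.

90.6°

The sunset hour angle satisfies cos H_s = −tan φ tan δ = -0.0103, giving H_s = 90.59°.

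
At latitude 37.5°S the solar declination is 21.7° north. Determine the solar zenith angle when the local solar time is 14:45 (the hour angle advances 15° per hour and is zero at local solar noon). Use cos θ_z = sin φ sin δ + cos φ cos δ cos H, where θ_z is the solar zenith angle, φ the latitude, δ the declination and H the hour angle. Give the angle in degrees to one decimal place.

Hour angle H = 15° × (14.75 − 12) = 41.25°.
With φ = -37.5°, δ = 21.7°, H = 41.25°: sin φ sin δ = -0.2251, cos φ cos δ cos H = 0.5542, so cos θ_z = 0.3291.
θ_z = arccos(0.3291) = 70.79°.

70.8°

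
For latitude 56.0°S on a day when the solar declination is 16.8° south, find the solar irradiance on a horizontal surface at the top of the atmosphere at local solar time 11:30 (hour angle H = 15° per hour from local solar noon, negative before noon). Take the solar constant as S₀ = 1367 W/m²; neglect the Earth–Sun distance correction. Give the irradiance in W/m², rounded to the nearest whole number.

Hour angle H = 15° × (11.5 − 12) = -7.50°.
With φ = -56.0°, δ = -16.8°, H = -7.50°: sin φ sin δ = 0.2396, cos φ cos δ cos H = 0.5307, so cos θ_z = 0.7703.
Top-of-atmosphere irradiance = S₀ cos θ_z = 1367 × 0.7703 = 1053.00 W/m².

1053 W/m²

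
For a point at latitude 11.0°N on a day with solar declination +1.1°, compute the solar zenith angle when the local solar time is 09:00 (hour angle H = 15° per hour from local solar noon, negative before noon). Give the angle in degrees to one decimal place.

Hour angle H = 15° × (9 − 12) = -45.00°.
With φ = 11.0°, δ = 1.1°, H = -45.00°: sin φ sin δ = 0.0037, cos φ cos δ cos H = 0.6940, so cos θ_z = 0.6977.
θ_z = arccos(0.6977) = 45.76°.

45.8°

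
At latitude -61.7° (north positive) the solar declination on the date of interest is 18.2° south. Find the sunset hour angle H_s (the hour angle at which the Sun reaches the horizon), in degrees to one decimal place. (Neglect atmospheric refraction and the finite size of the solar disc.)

127.6°

The sunset hour angle satisfies cos H_s = −tan φ tan δ = -0.6106, giving H_s = 127.63°.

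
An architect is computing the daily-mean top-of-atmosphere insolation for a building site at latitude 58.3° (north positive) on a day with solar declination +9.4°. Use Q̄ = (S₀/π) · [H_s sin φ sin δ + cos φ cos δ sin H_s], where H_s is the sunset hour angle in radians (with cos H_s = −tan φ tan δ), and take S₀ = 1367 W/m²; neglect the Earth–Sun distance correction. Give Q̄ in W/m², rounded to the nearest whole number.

329 W/m²

The sunset hour angle satisfies cos H_s = −tan φ tan δ = -0.2680, giving H_s = 105.55°. In radians, H_s = 1.8422.
H_s sin φ sin δ = 1.8422 × 0.8508 × 0.1633 = 0.2559.
cos φ cos δ sin H_s = 0.5255 × 0.9866 × 0.9634 = 0.4995.
Q̄ = (1367/π) × (0.2559 + 0.4995) = 435.13 × 0.7554 = 328.70 W/m².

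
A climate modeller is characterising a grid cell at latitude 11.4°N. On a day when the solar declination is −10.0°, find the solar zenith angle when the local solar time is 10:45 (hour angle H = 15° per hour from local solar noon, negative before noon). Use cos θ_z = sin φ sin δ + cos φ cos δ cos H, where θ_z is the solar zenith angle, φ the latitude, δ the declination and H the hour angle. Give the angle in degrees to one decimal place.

28.4°

Hour angle H = 15° × (10.75 − 12) = -18.75°.
cos θ_z = sin φ sin δ + cos φ cos δ cos H = (0.1977)(-0.1736) + (0.9803)(0.9848)(0.9469) = 0.8798.
θ_z = arccos(0.8798) = 28.38°.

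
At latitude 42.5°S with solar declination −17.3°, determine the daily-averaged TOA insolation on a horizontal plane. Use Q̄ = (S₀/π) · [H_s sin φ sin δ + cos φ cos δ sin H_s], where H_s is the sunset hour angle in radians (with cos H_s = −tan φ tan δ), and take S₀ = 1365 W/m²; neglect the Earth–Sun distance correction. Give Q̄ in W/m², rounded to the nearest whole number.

The sunset hour angle satisfies cos H_s = −tan φ tan δ = -0.2854, giving H_s = 106.58°. In radians, H_s = 1.8602.
H_s sin φ sin δ = 1.8602 × -0.6756 × -0.2974 = 0.3738.
cos φ cos δ sin H_s = 0.7373 × 0.9548 × 0.9584 = 0.6747.
Q̄ = (1365/π) × (0.3738 + 0.6747) = 434.49 × 1.0485 = 455.56 W/m².

456 W/m²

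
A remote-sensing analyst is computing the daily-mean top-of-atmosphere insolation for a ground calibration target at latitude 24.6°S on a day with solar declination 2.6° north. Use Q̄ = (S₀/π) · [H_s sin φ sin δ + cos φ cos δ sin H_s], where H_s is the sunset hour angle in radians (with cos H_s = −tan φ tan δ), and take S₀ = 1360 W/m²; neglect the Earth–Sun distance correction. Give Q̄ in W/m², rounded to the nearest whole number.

380 W/m²

cos H_s = −tan(-24.6°) · tan(2.6°) = 0.0208, so H_s = arccos(0.0208) = 88.81°. In radians, H_s = 1.5500.
H_s sin φ sin δ = 1.5500 × -0.4163 × 0.0454 = -0.0293.
cos φ cos δ sin H_s = 0.9092 × 0.9990 × 0.9998 = 0.9081.
Q̄ = (1360/π) × (-0.0293 + 0.9081) = 432.90 × 0.8788 = 380.43 W/m².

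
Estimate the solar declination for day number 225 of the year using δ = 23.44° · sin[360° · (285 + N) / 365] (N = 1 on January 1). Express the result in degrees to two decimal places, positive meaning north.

360 × (285 + 225) / 365 = 503.014°; sin(503.014°) = 0.6016.
δ = 23.44 × 0.6016 = 14.102° ≈ +14.10°.

+14.10°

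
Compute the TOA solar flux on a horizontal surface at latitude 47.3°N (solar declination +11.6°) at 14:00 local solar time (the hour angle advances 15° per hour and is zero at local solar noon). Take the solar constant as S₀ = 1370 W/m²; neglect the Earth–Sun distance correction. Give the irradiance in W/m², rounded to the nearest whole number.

Hour angle H = 15° × (14 − 12) = 30.00°.
cos θ_z = sin φ sin δ + cos φ cos δ cos H = (0.7349)(0.2011) + (0.6782)(0.9796)(0.8660) = 0.7231.
Top-of-atmosphere irradiance = S₀ cos θ_z = 1370 × 0.7231 = 990.65 W/m².

991 W/m²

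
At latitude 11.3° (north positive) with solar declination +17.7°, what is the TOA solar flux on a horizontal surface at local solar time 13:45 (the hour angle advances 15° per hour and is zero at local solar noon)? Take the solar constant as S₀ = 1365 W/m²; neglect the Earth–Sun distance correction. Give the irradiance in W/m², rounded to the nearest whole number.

Hour angle H = 15° × (13.75 − 12) = 26.25°.
cos θ_z = sin(11.3°) sin(17.7°) + cos(11.3°) cos(17.7°) cos(26.25°) = 0.0596 + 0.8379 = 0.8975.
Top-of-atmosphere irradiance = S₀ cos θ_z = 1365 × 0.8975 = 1225.09 W/m².

1225 W/m²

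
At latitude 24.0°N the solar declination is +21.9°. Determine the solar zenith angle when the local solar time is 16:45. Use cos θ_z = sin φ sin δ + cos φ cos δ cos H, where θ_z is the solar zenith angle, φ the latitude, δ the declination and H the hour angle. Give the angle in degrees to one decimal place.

Hour angle H = 15° × (16.75 − 12) = 71.25°.
cos θ_z = sin φ sin δ + cos φ cos δ cos H = (0.4067)(0.3730) + (0.9135)(0.9278)(0.3214) = 0.4241.
θ_z = arccos(0.4241) = 64.91°.

64.9°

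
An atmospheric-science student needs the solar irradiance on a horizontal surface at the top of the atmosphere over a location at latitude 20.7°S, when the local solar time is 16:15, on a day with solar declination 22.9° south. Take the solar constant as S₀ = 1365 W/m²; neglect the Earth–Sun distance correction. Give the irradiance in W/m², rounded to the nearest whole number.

Hour angle H = 15° × (16.25 − 12) = 63.75°.
With φ = -20.7°, δ = -22.9°, H = 63.75°: sin φ sin δ = 0.1375, cos φ cos δ cos H = 0.3811, so cos θ_z = 0.5186.
Top-of-atmosphere irradiance = S₀ cos θ_z = 1365 × 0.5186 = 707.89 W/m².

708 W/m²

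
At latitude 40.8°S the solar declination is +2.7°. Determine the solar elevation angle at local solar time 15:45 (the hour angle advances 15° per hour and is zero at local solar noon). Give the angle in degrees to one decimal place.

22.9°

Hour angle H = 15° × (15.75 − 12) = 56.25°.
cos θ_z = sin φ sin δ + cos φ cos δ cos H = (-0.6534)(0.0471) + (0.7570)(0.9989)(0.5556) = 0.3894.
θ_z = arccos(0.3894) = 67.08°, so the elevation is 90° − 67.08° = 22.92°.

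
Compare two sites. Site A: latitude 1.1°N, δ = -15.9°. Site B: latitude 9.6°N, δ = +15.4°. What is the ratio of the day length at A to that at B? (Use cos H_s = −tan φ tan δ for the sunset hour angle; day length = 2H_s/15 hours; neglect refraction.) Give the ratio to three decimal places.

A: H_s = arccos(−tan 1.1° · tan -15.9°) = 89.69°, so 2H_s/15 = 11.9587 h.
B: H_s = arccos(−tan 9.6° · tan 15.4°) = 92.67°, so 2H_s/15 = 12.3560 h.
Ratio A/B = 11.9587 / 12.3560 = 0.9678.

0.968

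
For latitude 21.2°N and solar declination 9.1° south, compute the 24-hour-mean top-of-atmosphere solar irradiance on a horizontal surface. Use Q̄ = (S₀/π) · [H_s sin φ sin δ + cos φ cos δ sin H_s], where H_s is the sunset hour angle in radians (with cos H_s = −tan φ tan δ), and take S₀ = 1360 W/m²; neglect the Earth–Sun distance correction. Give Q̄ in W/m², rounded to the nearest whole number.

360 W/m²

cos H_s = −tan(21.2°) · tan(-9.1°) = 0.0621, so H_s = arccos(0.0621) = 86.44°. In radians, H_s = 1.5087.
H_s sin φ sin δ = 1.5087 × 0.3616 × -0.1582 = -0.0863.
cos φ cos δ sin H_s = 0.9323 × 0.9874 × 0.9981 = 0.9188.
Q̄ = (1360/π) × (-0.0863 + 0.9188) = 432.90 × 0.8325 = 360.39 W/m².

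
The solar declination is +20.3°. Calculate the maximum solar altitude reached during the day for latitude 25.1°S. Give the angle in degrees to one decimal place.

At local solar noon the hour angle is zero, so the elevation is 90° − |φ − δ| = 90° − |-25.1° − (20.3°)| = 90° − 45.4° = 44.6°.

44.6°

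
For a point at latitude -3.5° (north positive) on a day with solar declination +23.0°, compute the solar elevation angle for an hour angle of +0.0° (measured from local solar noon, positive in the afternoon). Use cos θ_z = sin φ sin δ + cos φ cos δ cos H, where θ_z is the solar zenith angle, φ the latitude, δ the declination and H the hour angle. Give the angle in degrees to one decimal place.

cos θ_z = sin(-3.5°) sin(23.0°) + cos(-3.5°) cos(23.0°) cos(0.00°) = -0.0239 + 0.9188 = 0.8949.
θ_z = arccos(0.8949) = 26.50°, so the elevation is 90° − 26.50° = 63.50°.

63.5°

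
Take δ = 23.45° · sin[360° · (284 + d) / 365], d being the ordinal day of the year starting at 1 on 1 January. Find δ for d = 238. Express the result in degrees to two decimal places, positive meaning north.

360 × (284 + 238) / 365 = 514.849°; sin(514.849°) = 0.4250.
δ = 23.45 × 0.4250 = 9.966° ≈ +9.97°.

+9.97°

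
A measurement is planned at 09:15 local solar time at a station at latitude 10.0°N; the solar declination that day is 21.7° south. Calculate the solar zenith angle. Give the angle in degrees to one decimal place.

Hour angle H = 15° × (9.25 − 12) = -41.25°.
cos θ_z = sin φ sin δ + cos φ cos δ cos H = (0.1736)(-0.3697) + (0.9848)(0.9291)(0.7518) = 0.6237.
θ_z = arccos(0.6237) = 51.41°.

51.4°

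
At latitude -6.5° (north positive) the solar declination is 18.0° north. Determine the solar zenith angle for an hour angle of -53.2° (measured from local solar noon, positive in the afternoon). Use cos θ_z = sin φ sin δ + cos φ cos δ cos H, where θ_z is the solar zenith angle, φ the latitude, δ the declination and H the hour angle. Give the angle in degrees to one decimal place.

57.9°

With φ = -6.5°, δ = 18.0°, H = -53.20°: sin φ sin δ = -0.0350, cos φ cos δ cos H = 0.5660, so cos θ_z = 0.5310.
θ_z = arccos(0.5310) = 57.93°.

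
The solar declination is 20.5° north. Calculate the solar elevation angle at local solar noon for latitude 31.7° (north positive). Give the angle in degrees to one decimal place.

At local solar noon the hour angle is zero, so the elevation is 90° − |φ − δ| = 90° − |31.7° − (20.5°)| = 90° − 11.2° = 78.8°.

78.8°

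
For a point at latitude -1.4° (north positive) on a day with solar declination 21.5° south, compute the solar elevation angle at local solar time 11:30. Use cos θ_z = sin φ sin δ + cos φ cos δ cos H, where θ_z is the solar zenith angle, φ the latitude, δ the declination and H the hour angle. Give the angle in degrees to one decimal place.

Hour angle H = 15° × (11.5 − 12) = -7.50°.
cos θ_z = sin(-1.4°) sin(-21.5°) + cos(-1.4°) cos(-21.5°) cos(-7.50°) = 0.0090 + 0.9222 = 0.9312.
θ_z = arccos(0.9312) = 21.38°, so the elevation is 90° − 21.38° = 68.62°.

68.6°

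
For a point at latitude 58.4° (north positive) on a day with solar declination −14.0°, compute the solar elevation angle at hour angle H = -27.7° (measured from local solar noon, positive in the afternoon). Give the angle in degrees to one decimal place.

cos θ_z = sin(58.4°) sin(-14.0°) + cos(58.4°) cos(-14.0°) cos(-27.70°) = -0.2061 + 0.4502 = 0.2441.
θ_z = arccos(0.2441) = 75.87°, so the elevation is 90° − 75.87° = 14.13°.

14.1°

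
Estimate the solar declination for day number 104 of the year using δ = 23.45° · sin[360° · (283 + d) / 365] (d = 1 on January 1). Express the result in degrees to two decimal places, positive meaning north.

360 × (283 + 104) / 365 = 381.699°; sin(381.699°) = 0.3697.
δ = 23.45 × 0.3697 = 8.669° ≈ +8.67°.

+8.67°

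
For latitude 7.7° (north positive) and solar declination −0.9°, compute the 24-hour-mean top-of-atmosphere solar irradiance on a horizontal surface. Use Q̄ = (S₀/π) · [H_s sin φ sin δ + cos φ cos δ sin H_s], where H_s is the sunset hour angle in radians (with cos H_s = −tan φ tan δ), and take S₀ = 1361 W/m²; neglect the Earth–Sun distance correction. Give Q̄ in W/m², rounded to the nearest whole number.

428 W/m²

−tan φ tan δ = −(0.1352)(-0.0157) = 0.0021; H_s = arccos(0.0021) = 89.88°. In radians, H_s = 1.5687.
H_s sin φ sin δ = 1.5687 × 0.1340 × -0.0157 = -0.0033.
cos φ cos δ sin H_s = 0.9910 × 0.9999 × 1.0000 = 0.9909.
Q̄ = (1361/π) × (-0.0033 + 0.9909) = 433.22 × 0.9876 = 427.85 W/m².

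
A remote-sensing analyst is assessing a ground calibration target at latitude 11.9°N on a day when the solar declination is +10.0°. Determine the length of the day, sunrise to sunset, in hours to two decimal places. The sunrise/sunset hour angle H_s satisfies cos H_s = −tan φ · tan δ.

cos H_s = −tan(11.9°) · tan(10.0°) = -0.0372, so H_s = arccos(-0.0372) = 92.13°.
Day length = 2 H_s / 15° h⁻¹ = 184.26° / 15 = 12.284 h.

12.28 hours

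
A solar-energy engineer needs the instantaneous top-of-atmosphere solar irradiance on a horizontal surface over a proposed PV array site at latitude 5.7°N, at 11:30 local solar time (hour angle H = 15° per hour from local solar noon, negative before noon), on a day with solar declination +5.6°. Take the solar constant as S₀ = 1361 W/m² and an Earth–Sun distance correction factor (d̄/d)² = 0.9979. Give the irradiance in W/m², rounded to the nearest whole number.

1347 W/m²

Hour angle H = 15° × (11.5 − 12) = -7.50°.
With φ = 5.7°, δ = 5.6°, H = -7.50°: sin φ sin δ = 0.0097, cos φ cos δ cos H = 0.9818, so cos θ_z = 0.9915.
Top-of-atmosphere irradiance = S₀ (d̄/d)² cos θ_z = 1361 × 0.9979 × 0.9915 = 1346.60 W/m².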